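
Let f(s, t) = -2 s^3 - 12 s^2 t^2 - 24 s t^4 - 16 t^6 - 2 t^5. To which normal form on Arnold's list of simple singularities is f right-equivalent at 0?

The Hessian of f at 0 has rank 0. Corank 2; j^3 = -2*s^3 is a perfect cube, so E-series; the 5-jet and mu = 8 give E_8.

E_{8}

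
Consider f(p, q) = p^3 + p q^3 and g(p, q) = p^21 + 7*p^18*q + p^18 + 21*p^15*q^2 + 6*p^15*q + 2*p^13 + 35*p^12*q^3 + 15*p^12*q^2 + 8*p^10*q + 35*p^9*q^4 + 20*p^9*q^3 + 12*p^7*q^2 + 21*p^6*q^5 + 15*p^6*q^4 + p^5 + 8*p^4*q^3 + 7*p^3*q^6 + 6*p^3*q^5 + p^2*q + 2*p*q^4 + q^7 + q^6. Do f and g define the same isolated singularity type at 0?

The Hessian of f at 0 has rank 0. Corank 2; j^3 = p^3 is a perfect cube, so E-series; the 4-jet and mu = 7 give E_7. The Hessian of g at 0 has rank 0. Corank 2; j^3 = p^2*q has shape L^2 M (L != M), so D-series; mu = 7 gives D_7. f is E_7 but g is D_7, hence not right-equivalent.

No.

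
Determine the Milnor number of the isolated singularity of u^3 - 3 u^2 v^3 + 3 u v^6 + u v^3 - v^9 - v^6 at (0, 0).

7

The Hessian of f at 0 is [[0, 0], [0, 0]] with rank 0, so corank 2. A Groebner basis of the Jacobian ideal J(f) in C{u,v} is {u^3, u*v^2, 3*u^2 + v^3}; counting standard monomials gives mu = 7. Corank 2; j^3 = u^3 is a perfect cube, so E-series; the 4-jet and mu = 7 give E_7.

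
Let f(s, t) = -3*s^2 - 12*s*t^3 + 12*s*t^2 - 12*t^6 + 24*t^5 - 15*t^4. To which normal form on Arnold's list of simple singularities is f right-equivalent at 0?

A3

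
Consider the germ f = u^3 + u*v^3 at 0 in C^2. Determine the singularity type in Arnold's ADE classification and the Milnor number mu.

The Hessian of f at 0 is [[0, 0], [0, 0]] with rank 0, so corank 2. A Groebner basis of the Jacobian ideal J(f) in C{u,v} is {u^3, u*v^2, 3*u^2 + v^3}; counting standard monomials gives mu = 7. Corank 2; j^3 = u^3 is a perfect cube, so E-series; the 4-jet and mu = 7 give E_7.

Type E_{7}, Milnor number mu = 7.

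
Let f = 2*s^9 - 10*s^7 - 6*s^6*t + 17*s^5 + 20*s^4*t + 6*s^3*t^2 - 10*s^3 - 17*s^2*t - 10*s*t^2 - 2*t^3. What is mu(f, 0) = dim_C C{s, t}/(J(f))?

4

The Hessian of f at 0 is [[0, 0], [0, 0]] with rank 0, so corank 2. A Groebner basis of the Jacobian ideal J(f) in C{s,t} is {t^3, s^2 - 2*t^2/11, s*t + 5*t^2/11}; counting standard monomials gives mu = 4. Corank 2; j^3 = -(2*s + t)*(5*s^2 + 6*s*t + 2*t^2) splits into three distinct lines over C (the quadratic factor has nonzero discriminant), so D_4.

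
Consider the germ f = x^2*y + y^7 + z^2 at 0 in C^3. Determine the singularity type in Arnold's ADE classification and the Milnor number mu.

The Hessian of f at 0 has rank 1. Corank 2; j^3 = x^2*y has shape L^2 M (L != M), so D-series; mu = 8 gives D_8.

Type D_8, Milnor number mu = 8.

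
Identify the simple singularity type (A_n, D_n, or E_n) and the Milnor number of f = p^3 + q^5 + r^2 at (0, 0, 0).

Type E_8, Milnor number mu = 8.

The Hessian of f at 0 is [[0, 0, 0], [0, 0, 0], [0, 0, 2]] with rank 1, so corank 2. A Groebner basis of the Jacobian ideal J(f) in C{p,q,r} is {q^4, p^2, r}; counting standard monomials gives mu = 8. Corank 2; j^3 = p^3 is a perfect cube, so E-series; the 5-jet and mu = 8 give E_8.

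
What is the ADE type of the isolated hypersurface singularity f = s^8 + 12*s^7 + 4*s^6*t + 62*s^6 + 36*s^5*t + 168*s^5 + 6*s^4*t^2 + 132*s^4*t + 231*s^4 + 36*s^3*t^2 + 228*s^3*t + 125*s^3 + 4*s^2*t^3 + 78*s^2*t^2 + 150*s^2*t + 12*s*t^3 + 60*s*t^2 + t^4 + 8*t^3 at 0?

The Hessian of f at 0 is [[0, 0], [0, 0]] with rank 0, so corank 2. A Groebner basis of the Jacobian ideal J(f) in C{s,t} is {s^3 - 75*s^2/4 - 15*s*t - 3*t^2, s^2*t + 50*s^2 + 40*s*t + 8*t^2, -2125*s^2/16 + s*t^2 - 425*s*t/4 - 85*t^2/4, 5625*s^2/16 + 1125*s*t/4 + t^3 + 225*t^2/4}; counting standard monomials gives mu = 6. Corank 2; j^3 = (5*s + 2*t)^3 is a perfect cube, so E-series; the 4-jet and mu = 6 give E_6.

E_{6}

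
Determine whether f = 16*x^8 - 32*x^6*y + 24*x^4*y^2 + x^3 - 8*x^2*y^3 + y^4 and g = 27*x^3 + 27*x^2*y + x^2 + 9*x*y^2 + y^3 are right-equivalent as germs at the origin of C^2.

No.

The Hessian of f at 0 is [[0, 0], [0, 0]] with rank 0, so corank 2. A Groebner basis of the Jacobian ideal J(f) in C{x,y} is {y^3, x^2}; counting standard monomials gives mu = 6. Corank 2; j^3 = x^3 is a perfect cube, so E-series; the 4-jet and mu = 6 give E_6. The Hessian of g at 0 is [[2, 0], [0, 0]] with rank 1, so corank 1. A Groebner basis of the Jacobian ideal J(g) in C{x,y} is {y^2, x}; counting standard monomials gives mu = 2. Corank 1: A-series; mu = 2 gives A_2. f is E_6 but g is A_2, hence not right-equivalent.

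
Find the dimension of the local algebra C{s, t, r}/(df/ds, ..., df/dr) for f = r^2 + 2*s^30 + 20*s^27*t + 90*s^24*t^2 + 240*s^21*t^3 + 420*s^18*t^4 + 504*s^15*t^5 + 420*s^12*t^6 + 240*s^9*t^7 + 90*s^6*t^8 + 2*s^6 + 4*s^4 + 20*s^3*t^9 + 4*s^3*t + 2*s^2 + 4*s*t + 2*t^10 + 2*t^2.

9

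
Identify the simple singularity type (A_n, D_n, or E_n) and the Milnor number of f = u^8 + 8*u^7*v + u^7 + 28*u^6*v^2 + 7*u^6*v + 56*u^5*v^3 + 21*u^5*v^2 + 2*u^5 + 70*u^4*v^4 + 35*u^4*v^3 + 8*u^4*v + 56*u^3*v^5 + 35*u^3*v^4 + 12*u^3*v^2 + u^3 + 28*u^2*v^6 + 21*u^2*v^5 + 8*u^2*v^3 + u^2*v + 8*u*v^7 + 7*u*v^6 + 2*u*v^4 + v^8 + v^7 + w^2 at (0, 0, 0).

The Hessian of f at 0 is [[0, 0, 0], [0, 0, 0], [0, 0, 2]] with rank 1, so corank 2. A Groebner basis of the Jacobian ideal J(f) in C{u,v,w} is {u^2*v^2, 8*u^2*v + u^2 + u*v^3, -32*u^2*v - 3*u^2 + u*v + v^4, u^3, w}; counting standard monomials gives mu = 9. Corank 2; j^3 = u^2*(u + v) has shape L^2 M (L != M), so D-series; mu = 9 gives D_9.

Type D9, Milnor number mu = 9.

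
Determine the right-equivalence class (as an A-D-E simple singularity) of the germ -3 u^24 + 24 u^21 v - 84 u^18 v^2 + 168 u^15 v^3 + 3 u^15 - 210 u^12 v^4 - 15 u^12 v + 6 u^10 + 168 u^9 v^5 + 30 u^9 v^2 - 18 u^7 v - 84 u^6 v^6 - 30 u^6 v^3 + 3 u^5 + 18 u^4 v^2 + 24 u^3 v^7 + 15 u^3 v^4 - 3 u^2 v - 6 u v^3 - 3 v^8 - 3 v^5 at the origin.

The Hessian of f at 0 has rank 0. Corank 2; j^3 = -3*u^2*v has shape L^2 M (L != M), so D-series; mu = 9 gives D_9.

D9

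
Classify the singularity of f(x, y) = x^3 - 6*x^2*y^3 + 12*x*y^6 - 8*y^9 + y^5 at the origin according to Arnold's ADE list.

E_8

The Hessian of f at 0 has rank 0. Corank 2; j^3 = x^3 is a perfect cube, so E-series; the 5-jet and mu = 8 give E_8.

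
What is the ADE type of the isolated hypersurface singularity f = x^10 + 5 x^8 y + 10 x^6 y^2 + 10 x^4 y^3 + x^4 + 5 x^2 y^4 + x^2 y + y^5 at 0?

D_6

The Hessian of f at 0 has rank 0. Corank 2; j^3 = x^2*y has shape L^2 M (L != M), so D-series; mu = 6 gives D_6.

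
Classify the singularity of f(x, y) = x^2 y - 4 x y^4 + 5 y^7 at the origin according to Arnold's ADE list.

D_8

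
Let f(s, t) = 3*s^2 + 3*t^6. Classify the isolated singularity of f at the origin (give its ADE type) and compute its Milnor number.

The Hessian of f at 0 is [[6, 0], [0, 0]] with rank 1, so corank 1. A Groebner basis of the Jacobian ideal J(f) in C{s,t} is {t^5, s}; counting standard monomials gives mu = 5. Corank 1: A-series; mu = 5 gives A_5.

Type A5, Milnor number mu = 5.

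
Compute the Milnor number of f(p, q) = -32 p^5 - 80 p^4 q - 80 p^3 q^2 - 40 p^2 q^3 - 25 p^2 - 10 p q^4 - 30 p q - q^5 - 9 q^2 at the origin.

4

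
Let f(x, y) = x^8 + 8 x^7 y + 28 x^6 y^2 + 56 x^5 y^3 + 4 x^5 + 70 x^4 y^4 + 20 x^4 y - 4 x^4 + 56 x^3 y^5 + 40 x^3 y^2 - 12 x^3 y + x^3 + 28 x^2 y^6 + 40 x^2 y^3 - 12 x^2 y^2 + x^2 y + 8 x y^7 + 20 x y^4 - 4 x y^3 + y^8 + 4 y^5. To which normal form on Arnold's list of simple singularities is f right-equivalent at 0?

The Hessian of f at 0 is [[0, 0], [0, 0]] with rank 0, so corank 2. A Groebner basis of the Jacobian ideal J(f) in C{x,y} is {x^2*y^2 - 5*x^2*y/2 - x^2/4 - 13*x*y^2/2 + 7*x*y/4 - 7*y^3/2, 5*x^2*y/2 + x^2/2 + x*y^3 + 9*x*y^2 - 5*x*y/2 + 5*y^3, -5*x^2*y/2 - 3*x^2/4 - 12*x*y^2 + 13*x*y/4 + y^4 - 13*y^3/2, x^3 + 3*x^2*y - x^2/2 + 3*x*y^2 - x*y/2 + y^3}; counting standard monomials gives mu = 9. Corank 2; j^3 = x^2*(x + y) has shape L^2 M (L != M), so D-series; mu = 9 gives D_9.

D_{9}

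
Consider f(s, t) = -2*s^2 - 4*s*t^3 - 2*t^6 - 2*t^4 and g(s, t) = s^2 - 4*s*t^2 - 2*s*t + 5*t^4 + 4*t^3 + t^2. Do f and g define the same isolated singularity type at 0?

Yes.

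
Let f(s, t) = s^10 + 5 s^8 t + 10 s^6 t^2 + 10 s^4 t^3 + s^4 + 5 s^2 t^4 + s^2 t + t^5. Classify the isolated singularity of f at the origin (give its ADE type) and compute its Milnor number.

The Hessian of f at 0 has rank 0. Corank 2; j^3 = s^2*t has shape L^2 M (L != M), so D-series; mu = 6 gives D_6.

Type D6, Milnor number mu = 6.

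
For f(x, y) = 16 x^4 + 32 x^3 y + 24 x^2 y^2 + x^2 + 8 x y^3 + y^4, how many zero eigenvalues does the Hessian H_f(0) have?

1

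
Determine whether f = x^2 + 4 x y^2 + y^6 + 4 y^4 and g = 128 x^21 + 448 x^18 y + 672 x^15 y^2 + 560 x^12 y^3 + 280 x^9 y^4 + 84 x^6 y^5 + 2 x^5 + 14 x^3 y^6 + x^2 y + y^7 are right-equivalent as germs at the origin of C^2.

The Hessian of f at 0 is [[2, 0], [0, 0]] with rank 1, so corank 1. A Groebner basis of the Jacobian ideal J(f) in C{x,y} is {x^3, x^2*y, x/2 + y^2}; counting standard monomials gives mu = 5. Corank 1: A-series; mu = 5 gives A_5. The Hessian of g at 0 is [[0, 0], [0, 0]] with rank 0, so corank 2. A Groebner basis of the Jacobian ideal J(g) in C{x,y} is {x^2/7 + y^6, x^3, x*y}; counting standard monomials gives mu = 8. Corank 2; j^3 = x^2*y has shape L^2 M (L != M), so D-series; mu = 8 gives D_8. f is A_5 but g is D_8, hence not right-equivalent.

No.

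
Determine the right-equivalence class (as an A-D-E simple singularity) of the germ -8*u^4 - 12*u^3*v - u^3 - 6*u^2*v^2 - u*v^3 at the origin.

The Hessian of f at 0 has rank 0. Corank 2; j^3 = -u^3 is a perfect cube, so E-series; the 4-jet and mu = 7 give E_7.

E_{7}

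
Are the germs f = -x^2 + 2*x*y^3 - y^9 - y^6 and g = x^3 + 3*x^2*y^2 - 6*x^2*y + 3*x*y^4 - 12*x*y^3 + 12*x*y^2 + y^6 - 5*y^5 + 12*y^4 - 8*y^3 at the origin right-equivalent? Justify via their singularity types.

No.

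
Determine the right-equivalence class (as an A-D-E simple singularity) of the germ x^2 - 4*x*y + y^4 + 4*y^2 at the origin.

A_3

The Hessian of f at 0 is [[2, -4], [-4, 8]] with rank 1, so corank 1. A Groebner basis of the Jacobian ideal J(f) in C{x,y} is {y^3, x - 2*y}; counting standard monomials gives mu = 3. Corank 1: A-series; mu = 3 gives A_3.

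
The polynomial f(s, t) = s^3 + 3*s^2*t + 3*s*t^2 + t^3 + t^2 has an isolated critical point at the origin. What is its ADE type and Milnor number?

The Hessian of f at 0 has rank 1. Corank 1: A-series; mu = 2 gives A_2.

Type A2, Milnor number mu = 2.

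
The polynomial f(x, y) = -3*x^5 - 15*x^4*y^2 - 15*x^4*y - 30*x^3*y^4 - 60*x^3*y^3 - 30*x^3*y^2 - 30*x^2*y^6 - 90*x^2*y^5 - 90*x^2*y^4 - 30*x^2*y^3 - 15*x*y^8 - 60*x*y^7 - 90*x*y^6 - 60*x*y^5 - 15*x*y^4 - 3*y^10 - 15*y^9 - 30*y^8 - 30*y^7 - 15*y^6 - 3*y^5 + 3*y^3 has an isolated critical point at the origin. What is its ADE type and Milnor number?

Type E8, Milnor number mu = 8.

The Hessian of f at 0 is [[0, 0], [0, 0]] with rank 0, so corank 2. A Groebner basis of the Jacobian ideal J(f) in C{x,y} is {x^4 + 4*x^3*y, y^2}; counting standard monomials gives mu = 8. Corank 2; j^3 = 3*y^3 is a perfect cube, so E-series; the 5-jet and mu = 8 give E_8.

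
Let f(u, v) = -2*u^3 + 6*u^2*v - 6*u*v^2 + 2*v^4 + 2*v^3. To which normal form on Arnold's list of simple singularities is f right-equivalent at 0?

E6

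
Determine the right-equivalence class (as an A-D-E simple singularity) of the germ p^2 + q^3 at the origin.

A_{2}

The Hessian of f at 0 has rank 1. Corank 1: A-series; mu = 2 gives A_2.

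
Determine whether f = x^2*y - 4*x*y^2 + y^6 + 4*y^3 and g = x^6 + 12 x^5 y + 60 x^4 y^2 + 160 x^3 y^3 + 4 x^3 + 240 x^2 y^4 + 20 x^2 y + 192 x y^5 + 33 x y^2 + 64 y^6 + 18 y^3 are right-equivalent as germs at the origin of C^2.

Yes.

The Hessian of f at 0 has rank 0. Corank 2; j^3 = y*(x - 2*y)^2 has shape L^2 M (L != M), so D-series; mu = 7 gives D_7. The Hessian of g at 0 has rank 0. Corank 2; j^3 = (x + 2*y)*(2*x + 3*y)^2 has shape L^2 M (L != M), so D-series; mu = 7 gives D_7. Both have type D_7, hence right-equivalent.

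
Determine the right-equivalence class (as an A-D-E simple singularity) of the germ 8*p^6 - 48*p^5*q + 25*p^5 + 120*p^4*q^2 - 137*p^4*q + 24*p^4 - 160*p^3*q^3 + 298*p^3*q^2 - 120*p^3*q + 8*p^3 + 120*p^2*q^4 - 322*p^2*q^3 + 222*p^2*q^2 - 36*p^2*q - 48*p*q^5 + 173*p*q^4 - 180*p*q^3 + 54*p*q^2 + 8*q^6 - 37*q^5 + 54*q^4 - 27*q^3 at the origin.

E8

The Hessian of f at 0 is [[0, 0], [0, 0]] with rank 0, so corank 2. A Groebner basis of the Jacobian ideal J(f) in C{p,q} is {11*p^2 + p*q^3 + 11*p*q^2/2 - 33*p*q - 33*q^3/4 + 99*q^2/4, 8*p^2 + 4*p*q^2 - 24*p*q + q^4 - 6*q^3 + 18*q^2, p^3 + 9*p^2/4 - 45*p*q^2/8 - 27*p*q/4 + 81*q^3/16 + 81*q^2/16, p^2*q + p^2/2 - 11*p*q^2/4 - 3*p*q/2 + 15*q^3/8 + 9*q^2/8}; counting standard monomials gives mu = 8. Corank 2; j^3 = (2*p - 3*q)^3 is a perfect cube, so E-series; the 5-jet and mu = 8 give E_8.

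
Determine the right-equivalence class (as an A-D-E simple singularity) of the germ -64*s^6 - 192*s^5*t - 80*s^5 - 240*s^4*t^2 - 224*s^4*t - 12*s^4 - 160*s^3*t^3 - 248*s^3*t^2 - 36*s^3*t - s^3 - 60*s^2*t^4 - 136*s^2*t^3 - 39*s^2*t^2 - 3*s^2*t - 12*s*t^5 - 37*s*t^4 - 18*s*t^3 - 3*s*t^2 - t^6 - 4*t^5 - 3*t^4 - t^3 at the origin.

E_8

The Hessian of f at 0 has rank 0. Corank 2; j^3 = -(s + t)^3 is a perfect cube, so E-series; the 5-jet and mu = 8 give E_8.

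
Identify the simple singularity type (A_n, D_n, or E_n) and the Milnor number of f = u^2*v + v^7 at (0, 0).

The Hessian of f at 0 has rank 0. Corank 2; j^3 = u^2*v has shape L^2 M (L != M), so D-series; mu = 8 gives D_8.

Type D_{8}, Milnor number mu = 8.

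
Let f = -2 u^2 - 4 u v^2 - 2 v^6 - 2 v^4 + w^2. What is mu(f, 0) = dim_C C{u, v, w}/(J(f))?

The Hessian of f at 0 is [[-4, 0, 0], [0, 0, 0], [0, 0, 2]] with rank 2, so corank 1. A Groebner basis of the Jacobian ideal J(f) in C{u,v,w} is {u^3, u^2*v, u + v^2, w}; counting standard monomials gives mu = 5. Corank 1: A-series; mu = 5 gives A_5.

5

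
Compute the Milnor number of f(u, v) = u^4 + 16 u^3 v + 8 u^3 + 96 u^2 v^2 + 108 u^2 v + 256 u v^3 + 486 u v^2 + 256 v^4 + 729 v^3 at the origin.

6

The Hessian of f at 0 has rank 0. Corank 2; j^3 = (2*u + 9*v)^3 is a perfect cube, so E-series; the 4-jet and mu = 6 give E_6.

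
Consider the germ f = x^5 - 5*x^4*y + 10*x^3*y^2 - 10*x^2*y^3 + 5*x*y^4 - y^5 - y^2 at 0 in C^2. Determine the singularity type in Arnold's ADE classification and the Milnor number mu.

Type A_4, Milnor number mu = 4.

The Hessian of f at 0 is [[0, 0], [0, -2]] with rank 1, so corank 1. A Groebner basis of the Jacobian ideal J(f) in C{x,y} is {x^4, y}; counting standard monomials gives mu = 4. Corank 1: A-series; mu = 4 gives A_4.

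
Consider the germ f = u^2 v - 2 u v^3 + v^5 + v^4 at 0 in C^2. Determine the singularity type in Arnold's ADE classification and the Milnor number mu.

Type D5, Milnor number mu = 5.

The Hessian of f at 0 is [[0, 0], [0, 0]] with rank 0, so corank 2. A Groebner basis of the Jacobian ideal J(f) in C{u,v} is {u*v^2, -u*v + v^3, u^2 + 4*u*v}; counting standard monomials gives mu = 5. Corank 2; j^3 = u^2*v has shape L^2 M (L != M), so D-series; mu = 5 gives D_5.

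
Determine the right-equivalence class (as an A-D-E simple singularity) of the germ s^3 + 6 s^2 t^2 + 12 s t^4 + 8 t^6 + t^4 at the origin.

The Hessian of f at 0 has rank 0. Corank 2; j^3 = s^3 is a perfect cube, so E-series; the 4-jet and mu = 6 give E_6.

E_6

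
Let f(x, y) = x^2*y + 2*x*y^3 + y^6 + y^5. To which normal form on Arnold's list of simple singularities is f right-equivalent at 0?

The Hessian of f at 0 has rank 0. Corank 2; j^3 = x^2*y has shape L^2 M (L != M), so D-series; mu = 7 gives D_7.

D_{7}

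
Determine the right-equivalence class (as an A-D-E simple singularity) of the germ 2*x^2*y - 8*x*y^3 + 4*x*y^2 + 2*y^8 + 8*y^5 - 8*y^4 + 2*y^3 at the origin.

The Hessian of f at 0 is [[0, 0], [0, 0]] with rank 0, so corank 2. A Groebner basis of the Jacobian ideal J(f) in C{x,y} is {x^4 - 3*x^3 - 7*x^2*y - 4*x^2 + 5*x*y^2/2 - 19*x*y/4 - 3*y^2/4, x^3*y + 3*x^3/2 + 3*x^2*y + x^2 + 5*x*y/4 + y^2/4, -x^3/2 + x^2*y^2 - x^2*y/2, -x*y/2 + y^3 - y^2/2}; counting standard monomials gives mu = 9. Corank 2; j^3 = 2*y*(x + y)^2 has shape L^2 M (L != M), so D-series; mu = 9 gives D_9.

D9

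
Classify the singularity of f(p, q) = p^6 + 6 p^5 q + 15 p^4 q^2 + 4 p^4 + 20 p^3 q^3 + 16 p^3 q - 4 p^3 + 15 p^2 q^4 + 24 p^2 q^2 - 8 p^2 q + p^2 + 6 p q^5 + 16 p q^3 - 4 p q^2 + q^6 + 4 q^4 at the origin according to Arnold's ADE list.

A_{5}

The Hessian of f at 0 is [[2, 0], [0, 0]] with rank 1, so corank 1. A Groebner basis of the Jacobian ideal J(f) in C{p,q} is {p*q^2 + p*q - p/4 + q^2/2, -5*p*q/2 + p/2 + q^3 - q^2, p^2 + 2*p*q - p/2 + q^2}; counting standard monomials gives mu = 5. Corank 1: A-series; mu = 5 gives A_5.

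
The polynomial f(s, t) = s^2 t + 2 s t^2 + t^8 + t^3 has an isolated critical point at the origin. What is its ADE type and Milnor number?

Type D_9, Milnor number mu = 9.

The Hessian of f at 0 has rank 0. Corank 2; j^3 = t*(s + t)^2 has shape L^2 M (L != M), so D-series; mu = 9 gives D_9.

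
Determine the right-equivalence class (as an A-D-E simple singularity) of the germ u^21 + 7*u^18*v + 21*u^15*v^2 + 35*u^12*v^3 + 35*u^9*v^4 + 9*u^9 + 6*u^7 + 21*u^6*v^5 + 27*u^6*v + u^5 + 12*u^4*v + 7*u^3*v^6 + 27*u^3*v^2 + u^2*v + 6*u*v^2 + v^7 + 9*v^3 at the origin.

D8

The Hessian of f at 0 has rank 0. Corank 2; j^3 = v*(u + 3*v)^2 has shape L^2 M (L != M), so D-series; mu = 8 gives D_8.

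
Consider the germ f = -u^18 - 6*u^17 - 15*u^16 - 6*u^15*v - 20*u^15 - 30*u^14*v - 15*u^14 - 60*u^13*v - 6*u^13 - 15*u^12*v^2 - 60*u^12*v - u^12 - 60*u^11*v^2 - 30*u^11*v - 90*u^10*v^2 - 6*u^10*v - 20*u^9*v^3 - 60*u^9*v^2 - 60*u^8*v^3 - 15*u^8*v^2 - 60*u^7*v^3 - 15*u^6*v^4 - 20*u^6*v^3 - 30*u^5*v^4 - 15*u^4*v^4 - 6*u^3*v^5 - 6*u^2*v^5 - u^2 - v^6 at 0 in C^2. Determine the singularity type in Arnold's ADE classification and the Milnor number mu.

Type A_5, Milnor number mu = 5.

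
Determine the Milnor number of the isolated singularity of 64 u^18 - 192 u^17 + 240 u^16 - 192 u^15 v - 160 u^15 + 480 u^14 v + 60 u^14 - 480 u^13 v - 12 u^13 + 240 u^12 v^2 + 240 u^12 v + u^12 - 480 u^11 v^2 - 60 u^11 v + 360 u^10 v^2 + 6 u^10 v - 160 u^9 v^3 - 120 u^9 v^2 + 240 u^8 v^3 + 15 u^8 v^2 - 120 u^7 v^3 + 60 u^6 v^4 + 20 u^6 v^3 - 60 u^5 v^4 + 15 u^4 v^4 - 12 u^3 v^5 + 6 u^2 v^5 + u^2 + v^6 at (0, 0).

The Hessian of f at 0 has rank 1. Corank 1: A-series; mu = 5 gives A_5.

5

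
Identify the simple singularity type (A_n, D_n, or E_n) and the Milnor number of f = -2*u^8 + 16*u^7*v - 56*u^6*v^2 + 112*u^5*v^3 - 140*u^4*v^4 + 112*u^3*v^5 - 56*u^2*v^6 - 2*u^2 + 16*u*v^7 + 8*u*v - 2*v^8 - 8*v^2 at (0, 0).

Type A_7, Milnor number mu = 7.

The Hessian of f at 0 is [[-4, 8], [8, -16]] with rank 1, so corank 1. A Groebner basis of the Jacobian ideal J(f) in C{u,v} is {v^7, u - 2*v}; counting standard monomials gives mu = 7. Corank 1: A-series; mu = 7 gives A_7.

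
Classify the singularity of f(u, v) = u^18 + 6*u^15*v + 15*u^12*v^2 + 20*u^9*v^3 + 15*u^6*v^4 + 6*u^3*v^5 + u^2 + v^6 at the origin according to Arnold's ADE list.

The Hessian of f at 0 has rank 1. Corank 1: A-series; mu = 5 gives A_5.

A5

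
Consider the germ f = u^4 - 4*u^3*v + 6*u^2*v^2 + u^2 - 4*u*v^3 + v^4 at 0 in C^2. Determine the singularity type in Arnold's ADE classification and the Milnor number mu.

The Hessian of f at 0 has rank 1. Corank 1: A-series; mu = 3 gives A_3.

Type A_3, Milnor number mu = 3.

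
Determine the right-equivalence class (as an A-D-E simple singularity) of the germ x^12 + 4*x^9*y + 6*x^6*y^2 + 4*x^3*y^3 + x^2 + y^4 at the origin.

The Hessian of f at 0 has rank 1. Corank 1: A-series; mu = 3 gives A_3.

A_{3}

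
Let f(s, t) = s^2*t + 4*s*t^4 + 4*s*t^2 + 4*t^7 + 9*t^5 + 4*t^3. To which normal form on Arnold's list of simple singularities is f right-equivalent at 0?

D_6

The Hessian of f at 0 has rank 0. Corank 2; j^3 = t*(s + 2*t)^2 has shape L^2 M (L != M), so D-series; mu = 6 gives D_6.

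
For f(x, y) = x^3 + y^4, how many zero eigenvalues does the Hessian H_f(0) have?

The Hessian at 0 is [[0, 0], [0, 0]] of rank 0; hence corank 2.

2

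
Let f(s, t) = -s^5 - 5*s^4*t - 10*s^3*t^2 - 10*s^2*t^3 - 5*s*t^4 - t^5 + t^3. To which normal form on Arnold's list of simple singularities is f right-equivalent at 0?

E8

The Hessian of f at 0 has rank 0. Corank 2; j^3 = t^3 is a perfect cube, so E-series; the 5-jet and mu = 8 give E_8.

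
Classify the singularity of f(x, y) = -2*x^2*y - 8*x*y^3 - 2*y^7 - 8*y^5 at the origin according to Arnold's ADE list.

The Hessian of f at 0 is [[0, 0], [0, 0]] with rank 0, so corank 2. A Groebner basis of the Jacobian ideal J(f) in C{x,y} is {x^2*y^2 + 4*x^2/7 + 8*x*y^2/7, x^3 - 8*x^2/7 - 16*x*y^2/7, x*y/2 + y^3}; counting standard monomials gives mu = 8. Corank 2; j^3 = -2*x^2*y has shape L^2 M (L != M), so D-series; mu = 8 gives D_8.

D_8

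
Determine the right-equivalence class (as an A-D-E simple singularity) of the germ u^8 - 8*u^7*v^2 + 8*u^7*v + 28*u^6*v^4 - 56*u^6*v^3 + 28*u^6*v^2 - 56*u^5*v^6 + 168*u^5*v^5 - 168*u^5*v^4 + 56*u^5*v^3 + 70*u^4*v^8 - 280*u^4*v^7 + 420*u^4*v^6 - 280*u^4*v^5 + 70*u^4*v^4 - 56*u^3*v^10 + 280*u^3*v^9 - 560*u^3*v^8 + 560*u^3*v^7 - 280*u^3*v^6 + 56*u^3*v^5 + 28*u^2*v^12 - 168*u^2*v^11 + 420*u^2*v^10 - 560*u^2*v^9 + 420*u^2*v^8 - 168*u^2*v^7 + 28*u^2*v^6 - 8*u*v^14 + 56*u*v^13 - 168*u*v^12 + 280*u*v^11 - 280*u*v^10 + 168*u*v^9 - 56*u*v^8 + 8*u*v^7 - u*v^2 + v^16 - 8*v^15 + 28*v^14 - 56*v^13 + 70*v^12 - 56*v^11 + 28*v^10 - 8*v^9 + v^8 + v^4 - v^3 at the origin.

The Hessian of f at 0 is [[0, 0], [0, 0]] with rank 0, so corank 2. A Groebner basis of the Jacobian ideal J(f) in C{u,v} is {u^7 - v^2/8, v^3, u*v + v^2}; counting standard monomials gives mu = 9. Corank 2; j^3 = -v^2*(u + v) has shape L^2 M (L != M), so D-series; mu = 9 gives D_9.

D_9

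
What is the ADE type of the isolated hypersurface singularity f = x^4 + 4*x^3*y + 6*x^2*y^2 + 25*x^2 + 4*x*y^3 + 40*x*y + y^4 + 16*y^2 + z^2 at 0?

A3

The Hessian of f at 0 has rank 2. Corank 1: A-series; mu = 3 gives A_3.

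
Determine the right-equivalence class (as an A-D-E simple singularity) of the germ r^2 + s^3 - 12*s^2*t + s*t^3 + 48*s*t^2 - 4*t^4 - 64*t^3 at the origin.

The Hessian of f at 0 has rank 1. Corank 2; j^3 = (s - 4*t)^3 is a perfect cube, so E-series; the 4-jet and mu = 7 give E_7.

E7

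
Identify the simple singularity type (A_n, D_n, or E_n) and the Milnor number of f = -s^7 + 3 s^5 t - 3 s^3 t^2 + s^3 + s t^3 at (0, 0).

The Hessian of f at 0 has rank 0. Corank 2; j^3 = s^3 is a perfect cube, so E-series; the 4-jet and mu = 7 give E_7.

Type E7, Milnor number mu = 7.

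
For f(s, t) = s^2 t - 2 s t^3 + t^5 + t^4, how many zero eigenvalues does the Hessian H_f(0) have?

2

The Hessian at 0 is [[0, 0], [0, 0]] of rank 0; hence corank 2.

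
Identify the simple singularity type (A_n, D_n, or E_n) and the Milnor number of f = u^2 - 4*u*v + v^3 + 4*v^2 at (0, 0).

The Hessian of f at 0 has rank 1. Corank 1: A-series; mu = 2 gives A_2.

Type A_2, Milnor number mu = 2.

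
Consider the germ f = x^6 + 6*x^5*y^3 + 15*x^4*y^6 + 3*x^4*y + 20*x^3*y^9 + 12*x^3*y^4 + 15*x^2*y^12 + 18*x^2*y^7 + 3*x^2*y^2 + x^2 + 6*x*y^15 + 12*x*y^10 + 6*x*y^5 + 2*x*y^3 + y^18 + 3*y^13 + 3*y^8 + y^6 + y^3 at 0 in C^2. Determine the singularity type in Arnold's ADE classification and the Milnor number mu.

Type A2, Milnor number mu = 2.

The Hessian of f at 0 is [[2, 0], [0, 0]] with rank 1, so corank 1. A Groebner basis of the Jacobian ideal J(f) in C{x,y} is {y^2, x}; counting standard monomials gives mu = 2. Corank 1: A-series; mu = 2 gives A_2.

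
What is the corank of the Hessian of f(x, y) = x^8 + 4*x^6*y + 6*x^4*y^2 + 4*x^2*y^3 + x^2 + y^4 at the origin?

The Hessian at 0 is [[2, 0], [0, 0]] of rank 1; hence corank 1.

1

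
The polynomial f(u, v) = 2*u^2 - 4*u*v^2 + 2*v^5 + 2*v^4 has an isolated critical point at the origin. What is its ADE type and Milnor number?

The Hessian of f at 0 is [[4, 0], [0, 0]] with rank 1, so corank 1. A Groebner basis of the Jacobian ideal J(f) in C{u,v} is {u^2, -u + v^2}; counting standard monomials gives mu = 4. Corank 1: A-series; mu = 4 gives A_4.

Type A_4, Milnor number mu = 4.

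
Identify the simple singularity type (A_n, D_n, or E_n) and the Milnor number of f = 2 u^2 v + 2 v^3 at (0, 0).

Type D4, Milnor number mu = 4.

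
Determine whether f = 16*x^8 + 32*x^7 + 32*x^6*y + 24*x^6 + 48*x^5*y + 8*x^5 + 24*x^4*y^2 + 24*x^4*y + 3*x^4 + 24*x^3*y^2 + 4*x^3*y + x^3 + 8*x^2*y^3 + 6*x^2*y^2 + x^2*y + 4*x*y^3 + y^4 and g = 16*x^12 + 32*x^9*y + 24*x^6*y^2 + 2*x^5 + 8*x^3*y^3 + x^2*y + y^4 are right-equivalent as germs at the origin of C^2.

Yes.

The Hessian of f at 0 has rank 0. Corank 2; j^3 = x^2*(x + y) has shape L^2 M (L != M), so D-series; mu = 5 gives D_5. The Hessian of g at 0 has rank 0. Corank 2; j^3 = x^2*y has shape L^2 M (L != M), so D-series; mu = 5 gives D_5. Both have type D_5, hence right-equivalent.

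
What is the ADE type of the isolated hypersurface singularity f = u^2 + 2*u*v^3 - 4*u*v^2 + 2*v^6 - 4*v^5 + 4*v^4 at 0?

A5

The Hessian of f at 0 has rank 1. Corank 1: A-series; mu = 5 gives A_5.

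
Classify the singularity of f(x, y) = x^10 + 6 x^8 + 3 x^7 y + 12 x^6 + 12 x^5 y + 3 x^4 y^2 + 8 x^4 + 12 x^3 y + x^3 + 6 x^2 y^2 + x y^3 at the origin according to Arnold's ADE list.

The Hessian of f at 0 has rank 0. Corank 2; j^3 = x^3 is a perfect cube, so E-series; the 4-jet and mu = 7 give E_7.

E7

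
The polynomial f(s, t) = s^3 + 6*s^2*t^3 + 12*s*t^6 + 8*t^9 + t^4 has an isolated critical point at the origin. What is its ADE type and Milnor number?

Type E_6, Milnor number mu = 6.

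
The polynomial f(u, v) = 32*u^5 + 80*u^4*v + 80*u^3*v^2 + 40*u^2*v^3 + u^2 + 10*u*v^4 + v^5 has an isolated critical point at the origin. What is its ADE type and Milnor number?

Type A4, Milnor number mu = 4.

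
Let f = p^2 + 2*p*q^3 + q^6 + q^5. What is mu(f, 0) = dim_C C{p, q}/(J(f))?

The Hessian of f at 0 is [[2, 0], [0, 0]] with rank 1, so corank 1. A Groebner basis of the Jacobian ideal J(f) in C{p,q} is {p + q^3, p^2, p*q}; counting standard monomials gives mu = 4. Corank 1: A-series; mu = 4 gives A_4.

4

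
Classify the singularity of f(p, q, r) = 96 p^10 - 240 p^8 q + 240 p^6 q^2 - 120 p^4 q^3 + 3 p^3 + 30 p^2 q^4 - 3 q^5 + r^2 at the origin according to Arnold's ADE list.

E_8

The Hessian of f at 0 is [[0, 0, 0], [0, 0, 0], [0, 0, 2]] with rank 1, so corank 2. A Groebner basis of the Jacobian ideal J(f) in C{p,q,r} is {q^4, p^2, r}; counting standard monomials gives mu = 8. Corank 2; j^3 = 3*p^3 is a perfect cube, so E-series; the 5-jet and mu = 8 give E_8.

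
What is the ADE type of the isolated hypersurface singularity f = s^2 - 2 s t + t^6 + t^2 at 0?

The Hessian of f at 0 has rank 1. Corank 1: A-series; mu = 5 gives A_5.

A5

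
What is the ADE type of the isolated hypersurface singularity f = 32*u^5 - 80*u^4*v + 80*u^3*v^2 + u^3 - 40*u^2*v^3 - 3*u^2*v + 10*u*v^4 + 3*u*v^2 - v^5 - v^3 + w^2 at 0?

E_{8}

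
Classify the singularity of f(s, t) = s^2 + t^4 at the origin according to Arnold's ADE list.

A_3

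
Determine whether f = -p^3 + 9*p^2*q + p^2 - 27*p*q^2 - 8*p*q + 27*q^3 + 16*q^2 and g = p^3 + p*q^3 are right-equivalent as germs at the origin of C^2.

No.

The Hessian of f at 0 is [[2, -8], [-8, 32]] with rank 1, so corank 1. A Groebner basis of the Jacobian ideal J(f) in C{p,q} is {q^2, p - 4*q}; counting standard monomials gives mu = 2. Corank 1: A-series; mu = 2 gives A_2. The Hessian of g at 0 is [[0, 0], [0, 0]] with rank 0, so corank 2. A Groebner basis of the Jacobian ideal J(g) in C{p,q} is {p^3, p*q^2, 3*p^2 + q^3}; counting standard monomials gives mu = 7. Corank 2; j^3 = p^3 is a perfect cube, so E-series; the 4-jet and mu = 7 give E_7. f is A_2 but g is E_7, hence not right-equivalent.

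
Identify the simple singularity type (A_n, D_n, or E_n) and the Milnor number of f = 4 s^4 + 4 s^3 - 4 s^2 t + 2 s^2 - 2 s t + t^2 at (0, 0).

The Hessian of f at 0 is [[4, -2], [-2, 2]] with rank 2, so corank 0. A Groebner basis of the Jacobian ideal J(f) in C{s,t} is {s, t}; counting standard monomials gives mu = 1. Corank 0: nondegenerate Morse point, so A_1.

Type A1, Milnor number mu = 1.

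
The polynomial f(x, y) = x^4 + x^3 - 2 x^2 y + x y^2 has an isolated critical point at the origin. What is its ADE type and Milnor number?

The Hessian of f at 0 has rank 0. Corank 2; j^3 = x*(x - y)^2 has shape L^2 M (L != M), so D-series; mu = 5 gives D_5.

Type D_5, Milnor number mu = 5.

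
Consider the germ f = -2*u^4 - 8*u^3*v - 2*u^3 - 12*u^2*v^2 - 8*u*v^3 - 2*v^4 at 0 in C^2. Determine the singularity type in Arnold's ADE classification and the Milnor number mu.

Type E6, Milnor number mu = 6.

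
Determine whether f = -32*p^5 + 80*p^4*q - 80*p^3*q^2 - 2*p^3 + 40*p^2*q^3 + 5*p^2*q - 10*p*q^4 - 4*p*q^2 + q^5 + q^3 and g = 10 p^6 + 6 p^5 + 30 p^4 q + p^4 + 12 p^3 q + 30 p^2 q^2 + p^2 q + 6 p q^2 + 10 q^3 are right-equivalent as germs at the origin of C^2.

No.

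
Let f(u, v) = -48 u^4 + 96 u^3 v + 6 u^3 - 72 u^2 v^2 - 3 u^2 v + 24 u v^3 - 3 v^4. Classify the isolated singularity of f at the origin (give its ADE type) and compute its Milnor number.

The Hessian of f at 0 is [[0, 0], [0, 0]] with rank 0, so corank 2. A Groebner basis of the Jacobian ideal J(f) in C{u,v} is {u*v^2, u*v/8 + v^3, u^2 - u*v/2}; counting standard monomials gives mu = 5. Corank 2; j^3 = 3*u^2*(2*u - v) has shape L^2 M (L != M), so D-series; mu = 5 gives D_5.

Type D5, Milnor number mu = 5.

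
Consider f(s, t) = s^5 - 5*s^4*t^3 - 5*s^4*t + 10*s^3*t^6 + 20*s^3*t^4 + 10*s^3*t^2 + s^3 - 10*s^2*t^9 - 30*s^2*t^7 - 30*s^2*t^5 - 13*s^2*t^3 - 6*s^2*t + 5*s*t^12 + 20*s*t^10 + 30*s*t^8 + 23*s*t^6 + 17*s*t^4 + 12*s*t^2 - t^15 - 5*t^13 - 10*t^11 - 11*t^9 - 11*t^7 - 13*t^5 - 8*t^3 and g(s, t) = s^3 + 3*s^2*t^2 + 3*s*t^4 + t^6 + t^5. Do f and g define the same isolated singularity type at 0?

Yes.

The Hessian of f at 0 has rank 0. Corank 2; j^3 = (s - 2*t)^3 is a perfect cube, so E-series; the 5-jet and mu = 8 give E_8. The Hessian of g at 0 has rank 0. Corank 2; j^3 = s^3 is a perfect cube, so E-series; the 5-jet and mu = 8 give E_8. Both have type E_8, hence right-equivalent.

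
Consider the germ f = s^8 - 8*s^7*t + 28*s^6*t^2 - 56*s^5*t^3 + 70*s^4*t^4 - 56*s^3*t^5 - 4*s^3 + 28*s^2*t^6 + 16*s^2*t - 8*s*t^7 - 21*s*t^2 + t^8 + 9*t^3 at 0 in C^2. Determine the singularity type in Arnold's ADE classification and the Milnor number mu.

Type D_9, Milnor number mu = 9.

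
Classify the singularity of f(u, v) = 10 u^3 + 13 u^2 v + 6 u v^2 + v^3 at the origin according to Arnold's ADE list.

D4

The Hessian of f at 0 has rank 0. Corank 2; j^3 = (2*u + v)*(5*u^2 + 4*u*v + v^2) splits into three distinct lines over C (the quadratic factor has nonzero discriminant), so D_4.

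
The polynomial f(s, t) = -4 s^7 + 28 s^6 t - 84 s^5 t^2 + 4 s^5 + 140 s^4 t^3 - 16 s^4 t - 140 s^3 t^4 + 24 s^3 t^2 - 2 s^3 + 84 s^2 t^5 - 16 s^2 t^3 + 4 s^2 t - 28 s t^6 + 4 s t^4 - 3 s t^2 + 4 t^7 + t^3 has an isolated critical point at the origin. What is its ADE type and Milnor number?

Type D_{4}, Milnor number mu = 4.

The Hessian of f at 0 has rank 0. Corank 2; j^3 = -(s - t)*(2*s^2 - 2*s*t + t^2) splits into three distinct lines over C (the quadratic factor has nonzero discriminant), so D_4.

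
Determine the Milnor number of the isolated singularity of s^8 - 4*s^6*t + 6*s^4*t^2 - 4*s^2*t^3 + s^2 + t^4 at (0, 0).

The Hessian of f at 0 has rank 1. Corank 1: A-series; mu = 3 gives A_3.

3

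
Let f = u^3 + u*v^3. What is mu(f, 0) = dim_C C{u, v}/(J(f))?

7

The Hessian of f at 0 is [[0, 0], [0, 0]] with rank 0, so corank 2. A Groebner basis of the Jacobian ideal J(f) in C{u,v} is {u^3, u*v^2, 3*u^2 + v^3}; counting standard monomials gives mu = 7. Corank 2; j^3 = u^3 is a perfect cube, so E-series; the 4-jet and mu = 7 give E_7.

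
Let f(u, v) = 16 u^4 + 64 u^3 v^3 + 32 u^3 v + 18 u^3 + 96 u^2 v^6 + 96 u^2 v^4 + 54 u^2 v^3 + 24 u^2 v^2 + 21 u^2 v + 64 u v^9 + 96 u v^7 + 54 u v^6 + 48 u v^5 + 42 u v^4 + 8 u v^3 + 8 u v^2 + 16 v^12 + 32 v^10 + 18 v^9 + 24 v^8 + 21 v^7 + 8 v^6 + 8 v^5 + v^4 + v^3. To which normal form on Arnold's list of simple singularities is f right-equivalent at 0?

The Hessian of f at 0 is [[0, 0], [0, 0]] with rank 0, so corank 2. A Groebner basis of the Jacobian ideal J(f) in C{u,v} is {u*v^2 + 27*u*v/8 + 9*v^2/8, -81*u*v/8 + v^3 - 27*v^2/8, u^2 + 5*u*v/6 + v^2/6}; counting standard monomials gives mu = 5. Corank 2; j^3 = (2*u + v)*(3*u + v)^2 has shape L^2 M (L != M), so D-series; mu = 5 gives D_5.

D_5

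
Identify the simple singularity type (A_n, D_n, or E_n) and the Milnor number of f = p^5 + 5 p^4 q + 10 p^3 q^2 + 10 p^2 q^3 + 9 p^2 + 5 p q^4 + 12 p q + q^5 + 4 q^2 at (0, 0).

Type A4, Milnor number mu = 4.

The Hessian of f at 0 is [[18, 12], [12, 8]] with rank 1, so corank 1. A Groebner basis of the Jacobian ideal J(f) in C{p,q} is {q^4, p + 2*q/3}; counting standard monomials gives mu = 4. Corank 1: A-series; mu = 4 gives A_4.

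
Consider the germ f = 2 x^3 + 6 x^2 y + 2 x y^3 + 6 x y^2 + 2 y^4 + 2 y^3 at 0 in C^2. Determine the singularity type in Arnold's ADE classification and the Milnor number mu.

The Hessian of f at 0 is [[0, 0], [0, 0]] with rank 0, so corank 2. A Groebner basis of the Jacobian ideal J(f) in C{x,y} is {x^3 + 3*x^2*y + 6*x^2 + 12*x*y + 6*y^2, -3*x^2 + x*y^2 - 6*x*y - 3*y^2, 3*x^2 + 6*x*y + y^3 + 3*y^2}; counting standard monomials gives mu = 7. Corank 2; j^3 = 2*(x + y)^3 is a perfect cube, so E-series; the 4-jet and mu = 7 give E_7.

Type E_{7}, Milnor number mu = 7.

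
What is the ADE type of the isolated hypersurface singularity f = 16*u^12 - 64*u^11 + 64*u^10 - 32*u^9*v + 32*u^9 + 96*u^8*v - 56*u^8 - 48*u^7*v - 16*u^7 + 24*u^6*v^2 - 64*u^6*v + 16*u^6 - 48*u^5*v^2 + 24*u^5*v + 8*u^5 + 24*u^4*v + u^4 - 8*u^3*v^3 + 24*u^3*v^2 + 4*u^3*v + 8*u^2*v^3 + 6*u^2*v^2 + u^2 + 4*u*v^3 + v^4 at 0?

The Hessian of f at 0 is [[2, 0], [0, 0]] with rank 1, so corank 1. A Groebner basis of the Jacobian ideal J(f) in C{u,v} is {v^3, u}; counting standard monomials gives mu = 3. Corank 1: A-series; mu = 3 gives A_3.

A3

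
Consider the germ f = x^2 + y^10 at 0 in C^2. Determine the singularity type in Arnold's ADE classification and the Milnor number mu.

The Hessian of f at 0 is [[2, 0], [0, 0]] with rank 1, so corank 1. A Groebner basis of the Jacobian ideal J(f) in C{x,y} is {y^9, x}; counting standard monomials gives mu = 9. Corank 1: A-series; mu = 9 gives A_9.

Type A9, Milnor number mu = 9.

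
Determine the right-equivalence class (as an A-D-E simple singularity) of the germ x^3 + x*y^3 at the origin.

E_7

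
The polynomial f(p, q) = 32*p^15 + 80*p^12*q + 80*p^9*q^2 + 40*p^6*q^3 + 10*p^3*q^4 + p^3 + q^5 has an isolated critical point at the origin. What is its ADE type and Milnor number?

Type E_{8}, Milnor number mu = 8.

The Hessian of f at 0 has rank 0. Corank 2; j^3 = p^3 is a perfect cube, so E-series; the 5-jet and mu = 8 give E_8.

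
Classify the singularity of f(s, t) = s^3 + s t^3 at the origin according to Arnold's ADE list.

E_7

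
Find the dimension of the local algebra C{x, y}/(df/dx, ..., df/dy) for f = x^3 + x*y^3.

7

The Hessian of f at 0 has rank 0. Corank 2; j^3 = x^3 is a perfect cube, so E-series; the 4-jet and mu = 7 give E_7.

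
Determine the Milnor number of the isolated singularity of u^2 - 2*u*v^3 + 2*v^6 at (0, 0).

5

The Hessian of f at 0 is [[2, 0], [0, 0]] with rank 1, so corank 1. A Groebner basis of the Jacobian ideal J(f) in C{u,v} is {u*v^2, -u + v^3, u^2}; counting standard monomials gives mu = 5. Corank 1: A-series; mu = 5 gives A_5.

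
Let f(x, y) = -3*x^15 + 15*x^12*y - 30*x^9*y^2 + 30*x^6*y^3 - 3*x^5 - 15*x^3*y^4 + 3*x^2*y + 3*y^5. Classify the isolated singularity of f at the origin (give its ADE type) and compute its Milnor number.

Type D_{6}, Milnor number mu = 6.

The Hessian of f at 0 has rank 0. Corank 2; j^3 = 3*x^2*y has shape L^2 M (L != M), so D-series; mu = 6 gives D_6.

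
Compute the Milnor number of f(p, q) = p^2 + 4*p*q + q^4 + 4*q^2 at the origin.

The Hessian of f at 0 is [[2, 4], [4, 8]] with rank 1, so corank 1. A Groebner basis of the Jacobian ideal J(f) in C{p,q} is {q^3, p + 2*q}; counting standard monomials gives mu = 3. Corank 1: A-series; mu = 3 gives A_3.

3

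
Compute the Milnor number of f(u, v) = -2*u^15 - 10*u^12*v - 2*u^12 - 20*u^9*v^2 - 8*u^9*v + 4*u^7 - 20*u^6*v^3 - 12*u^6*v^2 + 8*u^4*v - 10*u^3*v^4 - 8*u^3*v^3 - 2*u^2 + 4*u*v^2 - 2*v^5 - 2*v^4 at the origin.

The Hessian of f at 0 is [[-4, 0], [0, 0]] with rank 1, so corank 1. A Groebner basis of the Jacobian ideal J(f) in C{u,v} is {u^2, -u + v^2}; counting standard monomials gives mu = 4. Corank 1: A-series; mu = 4 gives A_4.

4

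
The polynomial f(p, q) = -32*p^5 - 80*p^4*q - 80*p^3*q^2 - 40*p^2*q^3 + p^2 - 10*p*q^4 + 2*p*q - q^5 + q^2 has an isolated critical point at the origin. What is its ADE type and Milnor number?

Type A_4, Milnor number mu = 4.

The Hessian of f at 0 has rank 1. Corank 1: A-series; mu = 4 gives A_4.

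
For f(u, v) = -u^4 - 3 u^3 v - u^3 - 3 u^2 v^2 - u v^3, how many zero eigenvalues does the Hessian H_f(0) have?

Hessian at 0 has rank 0.

2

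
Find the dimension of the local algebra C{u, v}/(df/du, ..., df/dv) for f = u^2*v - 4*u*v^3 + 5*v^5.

6

The Hessian of f at 0 is [[0, 0], [0, 0]] with rank 0, so corank 2. A Groebner basis of the Jacobian ideal J(f) in C{u,v} is {u^3, u^2*v, 2*u^2 + u*v^2, -u*v/2 + v^3}; counting standard monomials gives mu = 6. Corank 2; j^3 = u^2*v has shape L^2 M (L != M), so D-series; mu = 6 gives D_6.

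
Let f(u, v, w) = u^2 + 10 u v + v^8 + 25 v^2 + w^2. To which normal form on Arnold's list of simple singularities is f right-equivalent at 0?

A_7

The Hessian of f at 0 is [[2, 10, 0], [10, 50, 0], [0, 0, 2]] with rank 2, so corank 1. A Groebner basis of the Jacobian ideal J(f) in C{u,v,w} is {v^7, u + 5*v, w}; counting standard monomials gives mu = 7. Corank 1: A-series; mu = 7 gives A_7.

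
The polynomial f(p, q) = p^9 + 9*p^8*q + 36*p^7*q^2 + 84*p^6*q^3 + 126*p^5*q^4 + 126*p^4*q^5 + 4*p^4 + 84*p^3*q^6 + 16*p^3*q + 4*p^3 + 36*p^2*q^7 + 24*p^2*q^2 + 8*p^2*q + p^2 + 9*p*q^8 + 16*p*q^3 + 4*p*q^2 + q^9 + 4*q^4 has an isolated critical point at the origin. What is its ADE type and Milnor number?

Type A_8, Milnor number mu = 8.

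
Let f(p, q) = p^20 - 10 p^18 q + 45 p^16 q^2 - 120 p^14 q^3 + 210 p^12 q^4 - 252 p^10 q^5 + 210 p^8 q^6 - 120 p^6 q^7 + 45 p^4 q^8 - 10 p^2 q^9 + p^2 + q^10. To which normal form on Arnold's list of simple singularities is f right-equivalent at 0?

The Hessian of f at 0 is [[2, 0], [0, 0]] with rank 1, so corank 1. A Groebner basis of the Jacobian ideal J(f) in C{p,q} is {q^9, p}; counting standard monomials gives mu = 9. Corank 1: A-series; mu = 9 gives A_9.

A_{9}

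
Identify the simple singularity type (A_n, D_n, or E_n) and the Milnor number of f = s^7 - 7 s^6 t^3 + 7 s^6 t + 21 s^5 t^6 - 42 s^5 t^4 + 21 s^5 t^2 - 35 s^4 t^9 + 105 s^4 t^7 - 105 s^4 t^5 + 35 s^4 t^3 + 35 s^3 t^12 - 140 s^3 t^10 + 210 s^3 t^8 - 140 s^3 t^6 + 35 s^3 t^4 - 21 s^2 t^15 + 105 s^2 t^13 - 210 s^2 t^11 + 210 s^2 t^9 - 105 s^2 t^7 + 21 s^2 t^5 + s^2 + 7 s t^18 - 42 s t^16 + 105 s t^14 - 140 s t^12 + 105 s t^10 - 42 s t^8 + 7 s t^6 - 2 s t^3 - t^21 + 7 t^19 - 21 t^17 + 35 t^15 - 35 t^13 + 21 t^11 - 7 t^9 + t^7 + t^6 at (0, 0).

Type A_6, Milnor number mu = 6.

The Hessian of f at 0 is [[2, 0], [0, 0]] with rank 1, so corank 1. A Groebner basis of the Jacobian ideal J(f) in C{s,t} is {-s + t^3, s^2}; counting standard monomials gives mu = 6. Corank 1: A-series; mu = 6 gives A_6.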